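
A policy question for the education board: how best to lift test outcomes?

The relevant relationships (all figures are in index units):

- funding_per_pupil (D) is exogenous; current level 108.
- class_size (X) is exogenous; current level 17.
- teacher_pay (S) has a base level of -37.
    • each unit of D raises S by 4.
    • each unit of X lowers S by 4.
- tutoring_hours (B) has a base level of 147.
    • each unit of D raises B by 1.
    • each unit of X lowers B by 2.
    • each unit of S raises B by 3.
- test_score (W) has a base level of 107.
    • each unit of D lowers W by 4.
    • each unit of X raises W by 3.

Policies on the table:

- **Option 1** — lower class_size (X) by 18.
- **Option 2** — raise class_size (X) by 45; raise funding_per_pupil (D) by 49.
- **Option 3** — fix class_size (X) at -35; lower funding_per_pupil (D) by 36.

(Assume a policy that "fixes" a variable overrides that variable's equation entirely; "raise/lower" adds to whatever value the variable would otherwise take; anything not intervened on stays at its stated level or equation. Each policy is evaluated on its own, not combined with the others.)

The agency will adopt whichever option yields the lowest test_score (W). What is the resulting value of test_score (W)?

-335

Option 1 (X − 18):
  D = 108
  X = 17 − 18 = -1
  W = 107 − 4·108 + 3·(-1) = -328
Option 2 (X + 45, D + 49):
  D = 108 + 49 = 157
  X = 17 + 45 = 62
  W = 107 − 4·157 + 3·62 = -335
Option 3 (X := -35, D − 36):
  D = 108 − 36 = 72
  X = -35
  W = 107 − 4·72 + 3·(-35) = -286
Comparing — Option 1: W=-328, Option 2: W=-335, Option 3: W=-286. Lowest is -335 (Option 2).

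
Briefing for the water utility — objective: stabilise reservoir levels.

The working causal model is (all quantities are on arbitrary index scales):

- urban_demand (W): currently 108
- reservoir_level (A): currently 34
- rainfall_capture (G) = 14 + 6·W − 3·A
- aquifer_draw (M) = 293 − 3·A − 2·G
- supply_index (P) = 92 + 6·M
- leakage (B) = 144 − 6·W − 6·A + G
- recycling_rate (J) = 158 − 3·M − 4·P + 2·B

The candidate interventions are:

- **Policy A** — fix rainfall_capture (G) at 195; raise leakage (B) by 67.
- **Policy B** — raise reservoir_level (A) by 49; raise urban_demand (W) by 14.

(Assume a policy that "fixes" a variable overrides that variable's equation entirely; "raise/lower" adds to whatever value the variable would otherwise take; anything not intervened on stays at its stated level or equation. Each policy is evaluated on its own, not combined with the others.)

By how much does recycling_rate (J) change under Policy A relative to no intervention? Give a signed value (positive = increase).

-20306

Baseline:
  W = 108
  A = 34
  G = 14 + 6·108 − 3·34 = 560
  M = 293 − 3·34 − 2·560 = -929
  P = 92 + 6·(-929) = -5482
  B = 144 − 6·108 − 6·34 + 560 = -148
  J = 158 − 3·(-929) − 4·(-5482) + 2·(-148) = 24577
Policy A (G := 195, B + 67):
  W = 108
  A = 34
  G = 195
  M = 293 − 3·34 − 2·195 = -199
  P = 92 + 6·(-199) = -1102
  B = 144 − 6·108 − 6·34 + 195 (+67 from intervention) = -446
  J = 158 − 3·(-199) − 4·(-1102) + 2·(-446) = 4271
Change in J: 4271 − 24577 = -20306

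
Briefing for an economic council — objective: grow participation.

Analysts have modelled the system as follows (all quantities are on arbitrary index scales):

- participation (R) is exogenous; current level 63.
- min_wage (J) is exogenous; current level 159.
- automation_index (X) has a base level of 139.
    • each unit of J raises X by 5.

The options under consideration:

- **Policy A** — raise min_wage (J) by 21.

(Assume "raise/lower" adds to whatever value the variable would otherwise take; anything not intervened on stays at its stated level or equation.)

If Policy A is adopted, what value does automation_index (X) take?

1039

Policy A (J + 21):
  J = 159 + 21 = 180
  X = 139 + 5·180 = 1039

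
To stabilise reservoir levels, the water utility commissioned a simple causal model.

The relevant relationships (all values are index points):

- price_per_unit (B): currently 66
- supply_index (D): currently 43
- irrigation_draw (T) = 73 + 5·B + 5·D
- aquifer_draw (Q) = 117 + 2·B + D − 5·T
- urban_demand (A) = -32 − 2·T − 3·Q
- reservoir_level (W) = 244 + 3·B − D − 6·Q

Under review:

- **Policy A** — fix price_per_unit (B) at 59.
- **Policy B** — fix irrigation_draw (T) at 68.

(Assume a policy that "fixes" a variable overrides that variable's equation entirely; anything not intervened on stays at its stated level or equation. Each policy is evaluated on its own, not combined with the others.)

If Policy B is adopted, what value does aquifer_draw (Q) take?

-48

Policy B (T := 68):
  B = 66
  D = 43
  T = 68
  Q = 117 + 2·66 + 43 − 5·68 = -48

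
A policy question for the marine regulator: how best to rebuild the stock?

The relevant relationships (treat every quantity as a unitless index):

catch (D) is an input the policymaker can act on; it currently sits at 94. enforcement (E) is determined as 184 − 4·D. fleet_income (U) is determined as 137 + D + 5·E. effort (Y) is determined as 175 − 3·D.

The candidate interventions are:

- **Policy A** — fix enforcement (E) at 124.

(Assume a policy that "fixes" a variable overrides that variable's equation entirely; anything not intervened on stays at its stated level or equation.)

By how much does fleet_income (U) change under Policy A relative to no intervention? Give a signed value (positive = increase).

1580

Baseline:
  D = 94
  E = 184 − 4·94 = -192
  U = 137 + 94 + 5·(-192) = -729
Policy A (E := 124):
  D = 94
  E = 124
  U = 137 + 94 + 5·124 = 851
Change in U: 851 − (-729) = 1580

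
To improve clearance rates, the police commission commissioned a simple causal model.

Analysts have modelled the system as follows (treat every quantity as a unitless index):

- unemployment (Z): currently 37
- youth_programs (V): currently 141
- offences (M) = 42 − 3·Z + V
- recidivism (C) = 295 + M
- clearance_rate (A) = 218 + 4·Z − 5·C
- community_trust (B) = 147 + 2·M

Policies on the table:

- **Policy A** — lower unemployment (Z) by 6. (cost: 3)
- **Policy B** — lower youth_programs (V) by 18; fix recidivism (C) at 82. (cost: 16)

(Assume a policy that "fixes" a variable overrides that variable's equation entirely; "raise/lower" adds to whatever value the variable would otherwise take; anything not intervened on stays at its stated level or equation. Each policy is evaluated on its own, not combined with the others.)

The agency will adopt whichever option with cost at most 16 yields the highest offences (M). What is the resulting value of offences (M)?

Policy A (Z − 6):
  Z = 37 − 6 = 31
  V = 141
  M = 42 − 3·31 + 141 = 90
Policy B (V − 18, C := 82):
  Z = 37
  V = 141 − 18 = 123
  M = 42 − 3·37 + 123 = 54
Comparing — Policy A: M=90, Policy B: M=54. Highest is 90 (Policy A).

90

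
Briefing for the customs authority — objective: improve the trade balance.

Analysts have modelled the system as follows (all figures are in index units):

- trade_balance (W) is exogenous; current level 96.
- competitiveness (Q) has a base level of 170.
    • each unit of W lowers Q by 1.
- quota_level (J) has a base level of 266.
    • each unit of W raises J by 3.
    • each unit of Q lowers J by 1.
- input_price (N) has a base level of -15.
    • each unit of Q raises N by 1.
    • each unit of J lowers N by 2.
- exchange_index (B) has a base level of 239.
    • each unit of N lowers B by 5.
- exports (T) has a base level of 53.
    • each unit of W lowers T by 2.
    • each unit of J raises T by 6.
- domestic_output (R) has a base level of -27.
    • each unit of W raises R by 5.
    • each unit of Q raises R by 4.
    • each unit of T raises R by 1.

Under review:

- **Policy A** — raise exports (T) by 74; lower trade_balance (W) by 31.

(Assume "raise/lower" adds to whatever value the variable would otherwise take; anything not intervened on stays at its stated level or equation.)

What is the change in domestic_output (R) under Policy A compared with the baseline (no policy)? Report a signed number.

Baseline:
  W = 96
  Q = 170 − 96 = 74
  J = 266 + 3·96 − 74 = 480
  T = 53 − 2·96 + 6·480 = 2741
  R = -27 + 5·96 + 4·74 + 2741 = 3490
Policy A (T + 74, W − 31):
  W = 96 − 31 = 65
  Q = 170 − 65 = 105
  J = 266 + 3·65 − 105 = 356
  T = 53 − 2·65 + 6·356 (+74 from intervention) = 2133
  R = -27 + 5·65 + 4·105 + 2133 = 2851
Change in R: 2851 − 3490 = -639

-639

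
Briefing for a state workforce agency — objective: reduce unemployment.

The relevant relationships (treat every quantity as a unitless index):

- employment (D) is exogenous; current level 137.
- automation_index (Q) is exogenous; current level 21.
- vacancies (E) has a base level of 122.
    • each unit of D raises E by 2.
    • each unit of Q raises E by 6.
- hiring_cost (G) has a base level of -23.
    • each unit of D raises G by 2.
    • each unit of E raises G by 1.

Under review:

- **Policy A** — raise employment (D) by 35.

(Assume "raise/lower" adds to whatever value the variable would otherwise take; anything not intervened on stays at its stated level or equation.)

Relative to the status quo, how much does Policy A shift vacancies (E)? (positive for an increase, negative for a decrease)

70

Baseline:
  D = 137
  Q = 21
  E = 122 + 2·137 + 6·21 = 522
Policy A (D + 35):
  D = 137 + 35 = 172
  Q = 21
  E = 122 + 2·172 + 6·21 = 592
Change in E: 592 − 522 = 70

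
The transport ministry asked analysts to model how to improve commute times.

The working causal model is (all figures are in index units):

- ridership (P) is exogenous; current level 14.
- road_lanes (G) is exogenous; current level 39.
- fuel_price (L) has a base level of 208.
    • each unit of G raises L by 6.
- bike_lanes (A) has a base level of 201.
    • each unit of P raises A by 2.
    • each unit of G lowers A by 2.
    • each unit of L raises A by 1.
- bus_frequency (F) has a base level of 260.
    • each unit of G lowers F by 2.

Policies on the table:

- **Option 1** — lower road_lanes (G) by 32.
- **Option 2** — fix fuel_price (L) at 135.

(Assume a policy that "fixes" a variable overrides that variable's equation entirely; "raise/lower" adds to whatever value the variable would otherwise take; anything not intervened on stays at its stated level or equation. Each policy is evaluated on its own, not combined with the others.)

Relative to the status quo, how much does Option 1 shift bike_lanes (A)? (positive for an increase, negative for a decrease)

-128

Baseline:
  P = 14
  G = 39
  L = 208 + 6·39 = 442
  A = 201 + 2·14 − 2·39 + 442 = 593
Option 1 (G − 32):
  P = 14
  G = 39 − 32 = 7
  L = 208 + 6·7 = 250
  A = 201 + 2·14 − 2·7 + 250 = 465
Change in A: 465 − 593 = -128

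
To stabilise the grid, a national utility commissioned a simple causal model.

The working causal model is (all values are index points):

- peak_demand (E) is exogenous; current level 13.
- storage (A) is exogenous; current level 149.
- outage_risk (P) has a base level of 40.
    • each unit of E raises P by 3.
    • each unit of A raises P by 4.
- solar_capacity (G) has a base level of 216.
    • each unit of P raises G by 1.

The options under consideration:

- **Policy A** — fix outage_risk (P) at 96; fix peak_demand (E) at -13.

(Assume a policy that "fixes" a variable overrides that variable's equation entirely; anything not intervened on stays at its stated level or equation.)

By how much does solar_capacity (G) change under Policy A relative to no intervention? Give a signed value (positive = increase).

-579

Baseline:
  E = 13
  A = 149
  P = 40 + 3·13 + 4·149 = 675
  G = 216 + 675 = 891
Policy A (P := 96, E := -13):
  E = -13
  A = 149
  P = 96
  G = 216 + 96 = 312
Change in G: 312 − 891 = -579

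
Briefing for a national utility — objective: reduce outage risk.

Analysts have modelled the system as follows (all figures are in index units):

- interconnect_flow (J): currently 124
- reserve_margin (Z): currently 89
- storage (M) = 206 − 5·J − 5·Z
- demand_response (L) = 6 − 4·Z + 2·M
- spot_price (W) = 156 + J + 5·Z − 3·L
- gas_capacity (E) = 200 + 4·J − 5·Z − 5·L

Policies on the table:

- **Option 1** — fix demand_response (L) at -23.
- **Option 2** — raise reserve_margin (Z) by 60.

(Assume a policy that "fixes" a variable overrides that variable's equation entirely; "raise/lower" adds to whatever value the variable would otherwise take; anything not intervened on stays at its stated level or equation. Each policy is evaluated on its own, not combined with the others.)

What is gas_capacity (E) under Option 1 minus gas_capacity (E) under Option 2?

-14125

Option 1 (L := -23):
  J = 124
  Z = 89
  M = 206 − 5·124 − 5·89 = -859
  L = -23
  E = 200 + 4·124 − 5·89 − 5·(-23) = 366
Option 2 (Z + 60):
  J = 124
  Z = 89 + 60 = 149
  M = 206 − 5·124 − 5·149 = -1159
  L = 6 − 4·149 + 2·(-1159) = -2908
  E = 200 + 4·124 − 5·149 − 5·(-2908) = 14491
E: 366 − 14491 = -14125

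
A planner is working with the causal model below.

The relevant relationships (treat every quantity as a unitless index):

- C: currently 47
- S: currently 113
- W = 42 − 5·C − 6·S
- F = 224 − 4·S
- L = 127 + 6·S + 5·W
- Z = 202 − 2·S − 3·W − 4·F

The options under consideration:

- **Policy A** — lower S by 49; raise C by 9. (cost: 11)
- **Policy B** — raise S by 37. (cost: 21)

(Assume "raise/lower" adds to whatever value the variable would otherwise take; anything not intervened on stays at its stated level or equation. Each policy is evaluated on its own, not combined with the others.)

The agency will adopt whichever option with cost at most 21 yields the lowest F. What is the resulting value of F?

-376

Policy A (S − 49, C + 9):
  S = 113 − 49 = 64
  F = 224 − 4·64 = -32
Policy B (S + 37):
  S = 113 + 37 = 150
  F = 224 − 4·150 = -376
Comparing — Policy A: F=-32, Policy B: F=-376. Lowest is -376 (Policy B).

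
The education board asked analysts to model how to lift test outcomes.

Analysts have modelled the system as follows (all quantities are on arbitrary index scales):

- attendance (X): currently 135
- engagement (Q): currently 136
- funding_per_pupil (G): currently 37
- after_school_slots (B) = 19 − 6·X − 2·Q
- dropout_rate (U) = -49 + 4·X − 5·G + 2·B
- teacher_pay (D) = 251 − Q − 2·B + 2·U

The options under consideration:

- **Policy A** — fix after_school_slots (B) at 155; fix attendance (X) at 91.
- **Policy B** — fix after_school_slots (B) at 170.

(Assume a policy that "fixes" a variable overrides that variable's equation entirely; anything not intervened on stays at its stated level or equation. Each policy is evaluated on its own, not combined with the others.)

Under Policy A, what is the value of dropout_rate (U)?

440

Policy A (B := 155, X := 91):
  X = 91
  Q = 136
  G = 37
  B = 155
  U = -49 + 4·91 − 5·37 + 2·155 = 440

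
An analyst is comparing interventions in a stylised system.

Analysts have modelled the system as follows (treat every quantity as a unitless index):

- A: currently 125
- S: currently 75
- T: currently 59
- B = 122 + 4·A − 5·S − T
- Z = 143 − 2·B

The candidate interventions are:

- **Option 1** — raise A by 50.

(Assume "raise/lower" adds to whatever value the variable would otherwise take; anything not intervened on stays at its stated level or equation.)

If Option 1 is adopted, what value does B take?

388

Option 1 (A + 50):
  A = 125 + 50 = 175
  S = 75
  T = 59
  B = 122 + 4·175 − 5·75 − 59 = 388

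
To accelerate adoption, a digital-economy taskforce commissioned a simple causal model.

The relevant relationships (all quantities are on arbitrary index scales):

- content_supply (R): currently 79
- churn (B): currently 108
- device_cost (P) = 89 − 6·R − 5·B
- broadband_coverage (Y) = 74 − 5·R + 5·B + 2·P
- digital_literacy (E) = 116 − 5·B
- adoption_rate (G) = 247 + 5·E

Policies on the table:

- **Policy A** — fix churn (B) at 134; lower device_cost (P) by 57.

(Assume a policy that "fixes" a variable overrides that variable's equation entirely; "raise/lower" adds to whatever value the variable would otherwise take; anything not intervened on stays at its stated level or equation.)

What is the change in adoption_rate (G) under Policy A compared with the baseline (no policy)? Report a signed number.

Baseline:
  B = 108
  E = 116 − 5·108 = -424
  G = 247 + 5·(-424) = -1873
Policy A (B := 134, P − 57):
  B = 134
  E = 116 − 5·134 = -554
  G = 247 + 5·(-554) = -2523
Change in G: -2523 − (-1873) = -650

-650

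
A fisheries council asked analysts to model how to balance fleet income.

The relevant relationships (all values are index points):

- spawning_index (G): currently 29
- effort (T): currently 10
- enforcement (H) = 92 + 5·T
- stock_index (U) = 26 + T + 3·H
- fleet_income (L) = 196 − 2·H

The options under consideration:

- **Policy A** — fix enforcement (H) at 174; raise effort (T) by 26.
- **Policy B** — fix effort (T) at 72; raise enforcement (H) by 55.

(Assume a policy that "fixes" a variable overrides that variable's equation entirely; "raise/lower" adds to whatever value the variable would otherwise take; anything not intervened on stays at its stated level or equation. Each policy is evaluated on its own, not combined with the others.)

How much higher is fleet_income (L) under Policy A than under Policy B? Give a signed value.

666

Policy A (H := 174, T + 26):
  T = 10 + 26 = 36
  H = 174
  L = 196 − 2·174 = -152
Policy B (T := 72, H + 55):
  T = 72
  H = 92 + 5·72 (+55 from intervention) = 507
  L = 196 − 2·507 = -818
L: -152 − (-818) = 666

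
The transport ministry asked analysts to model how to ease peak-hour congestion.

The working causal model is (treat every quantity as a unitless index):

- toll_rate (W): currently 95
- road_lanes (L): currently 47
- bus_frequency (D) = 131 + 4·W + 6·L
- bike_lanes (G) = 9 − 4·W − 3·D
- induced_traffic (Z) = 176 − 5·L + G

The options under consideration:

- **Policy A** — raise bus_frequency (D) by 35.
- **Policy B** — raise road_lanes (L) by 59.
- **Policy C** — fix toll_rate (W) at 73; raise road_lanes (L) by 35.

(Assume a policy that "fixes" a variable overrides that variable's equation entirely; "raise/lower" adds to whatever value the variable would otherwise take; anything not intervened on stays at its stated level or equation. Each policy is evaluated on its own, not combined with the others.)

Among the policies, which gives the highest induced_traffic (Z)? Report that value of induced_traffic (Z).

Policy A (D + 35):
  W = 95
  L = 47
  D = 131 + 4·95 + 6·47 (+35 from intervention) = 828
  G = 9 − 4·95 − 3·828 = -2855
  Z = 176 − 5·47 + (-2855) = -2914
Policy B (L + 59):
  W = 95
  L = 47 + 59 = 106
  D = 131 + 4·95 + 6·106 = 1147
  G = 9 − 4·95 − 3·1147 = -3812
  Z = 176 − 5·106 + (-3812) = -4166
Policy C (W := 73, L + 35):
  W = 73
  L = 47 + 35 = 82
  D = 131 + 4·73 + 6·82 = 915
  G = 9 − 4·73 − 3·915 = -3028
  Z = 176 − 5·82 + (-3028) = -3262
Comparing — Policy A: Z=-2914, Policy B: Z=-4166, Policy C: Z=-3262. Highest is -2914 (Policy A).

-2914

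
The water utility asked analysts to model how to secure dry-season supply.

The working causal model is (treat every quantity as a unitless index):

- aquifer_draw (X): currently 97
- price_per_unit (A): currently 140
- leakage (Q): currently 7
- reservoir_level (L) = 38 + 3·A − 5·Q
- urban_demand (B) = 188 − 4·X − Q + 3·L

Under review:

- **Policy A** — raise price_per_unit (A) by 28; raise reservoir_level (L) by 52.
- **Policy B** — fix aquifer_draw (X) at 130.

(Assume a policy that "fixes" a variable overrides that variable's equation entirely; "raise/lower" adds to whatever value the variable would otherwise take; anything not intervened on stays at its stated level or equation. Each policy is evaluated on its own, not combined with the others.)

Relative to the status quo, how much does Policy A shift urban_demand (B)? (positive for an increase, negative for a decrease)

Baseline:
  X = 97
  A = 140
  Q = 7
  L = 38 + 3·140 − 5·7 = 423
  B = 188 − 4·97 − 7 + 3·423 = 1062
Policy A (A + 28, L + 52):
  X = 97
  A = 140 + 28 = 168
  Q = 7
  L = 38 + 3·168 − 5·7 (+52 from intervention) = 559
  B = 188 − 4·97 − 7 + 3·559 = 1470
Change in B: 1470 − 1062 = 408

408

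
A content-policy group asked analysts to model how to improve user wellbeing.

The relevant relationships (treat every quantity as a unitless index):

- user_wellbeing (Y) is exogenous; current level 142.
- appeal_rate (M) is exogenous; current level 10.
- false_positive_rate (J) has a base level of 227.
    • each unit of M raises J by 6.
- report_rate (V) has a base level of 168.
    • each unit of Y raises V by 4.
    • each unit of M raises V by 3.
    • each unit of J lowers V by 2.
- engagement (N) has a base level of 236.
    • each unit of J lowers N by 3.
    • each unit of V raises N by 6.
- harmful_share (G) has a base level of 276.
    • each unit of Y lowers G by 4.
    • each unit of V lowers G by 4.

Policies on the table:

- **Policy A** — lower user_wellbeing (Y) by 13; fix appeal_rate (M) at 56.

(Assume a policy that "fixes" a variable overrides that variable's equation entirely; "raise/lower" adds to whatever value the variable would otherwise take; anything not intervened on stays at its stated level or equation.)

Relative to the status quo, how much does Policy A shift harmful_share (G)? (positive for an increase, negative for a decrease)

1916

Baseline:
  Y = 142
  M = 10
  J = 227 + 6·10 = 287
  V = 168 + 4·142 + 3·10 − 2·287 = 192
  G = 276 − 4·142 − 4·192 = -1060
Policy A (Y − 13, M := 56):
  Y = 142 − 13 = 129
  M = 56
  J = 227 + 6·56 = 563
  V = 168 + 4·129 + 3·56 − 2·563 = -274
  G = 276 − 4·129 − 4·(-274) = 856
Change in G: 856 − (-1060) = 1916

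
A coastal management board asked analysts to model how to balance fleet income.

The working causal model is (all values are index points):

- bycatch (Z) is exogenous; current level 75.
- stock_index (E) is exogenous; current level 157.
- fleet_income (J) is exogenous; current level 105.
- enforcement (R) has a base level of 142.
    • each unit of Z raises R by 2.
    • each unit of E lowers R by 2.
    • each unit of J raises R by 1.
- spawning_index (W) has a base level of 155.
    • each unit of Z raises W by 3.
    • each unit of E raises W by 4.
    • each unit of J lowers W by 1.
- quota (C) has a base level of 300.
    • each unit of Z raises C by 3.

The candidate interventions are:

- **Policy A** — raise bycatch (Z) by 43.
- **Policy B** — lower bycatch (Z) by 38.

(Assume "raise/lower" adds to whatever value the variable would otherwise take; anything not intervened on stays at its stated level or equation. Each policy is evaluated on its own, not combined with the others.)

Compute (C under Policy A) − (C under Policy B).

Policy A (Z + 43):
  Z = 75 + 43 = 118
  C = 300 + 3·118 = 654
Policy B (Z − 38):
  Z = 75 − 38 = 37
  C = 300 + 3·37 = 411
C: 654 − 411 = 243

243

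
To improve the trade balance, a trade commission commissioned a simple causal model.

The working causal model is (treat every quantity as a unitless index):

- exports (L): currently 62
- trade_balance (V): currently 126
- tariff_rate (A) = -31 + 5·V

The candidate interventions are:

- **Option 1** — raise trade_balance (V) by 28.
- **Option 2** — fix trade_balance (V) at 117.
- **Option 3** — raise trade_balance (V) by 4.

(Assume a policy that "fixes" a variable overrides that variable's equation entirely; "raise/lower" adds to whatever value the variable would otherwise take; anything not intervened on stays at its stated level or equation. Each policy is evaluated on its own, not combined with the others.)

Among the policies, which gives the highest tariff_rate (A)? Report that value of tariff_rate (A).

739

Option 1 (V + 28):
  V = 126 + 28 = 154
  A = -31 + 5·154 = 739
Option 2 (V := 117):
  V = 117
  A = -31 + 5·117 = 554
Option 3 (V + 4):
  V = 126 + 4 = 130
  A = -31 + 5·130 = 619
Comparing — Option 1: A=739, Option 2: A=554, Option 3: A=619. Highest is 739 (Option 1).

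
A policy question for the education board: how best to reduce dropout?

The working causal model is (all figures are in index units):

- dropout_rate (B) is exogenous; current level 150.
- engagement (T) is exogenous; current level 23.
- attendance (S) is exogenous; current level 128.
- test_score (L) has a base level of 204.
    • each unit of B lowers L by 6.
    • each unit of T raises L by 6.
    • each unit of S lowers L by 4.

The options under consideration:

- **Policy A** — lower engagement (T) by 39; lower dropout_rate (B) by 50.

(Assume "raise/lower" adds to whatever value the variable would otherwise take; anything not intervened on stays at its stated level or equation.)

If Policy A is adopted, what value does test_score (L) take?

-1004

Policy A (T − 39, B − 50):
  B = 150 − 50 = 100
  T = 23 − 39 = -16
  S = 128
  L = 204 − 6·100 + 6·(-16) − 4·128 = -1004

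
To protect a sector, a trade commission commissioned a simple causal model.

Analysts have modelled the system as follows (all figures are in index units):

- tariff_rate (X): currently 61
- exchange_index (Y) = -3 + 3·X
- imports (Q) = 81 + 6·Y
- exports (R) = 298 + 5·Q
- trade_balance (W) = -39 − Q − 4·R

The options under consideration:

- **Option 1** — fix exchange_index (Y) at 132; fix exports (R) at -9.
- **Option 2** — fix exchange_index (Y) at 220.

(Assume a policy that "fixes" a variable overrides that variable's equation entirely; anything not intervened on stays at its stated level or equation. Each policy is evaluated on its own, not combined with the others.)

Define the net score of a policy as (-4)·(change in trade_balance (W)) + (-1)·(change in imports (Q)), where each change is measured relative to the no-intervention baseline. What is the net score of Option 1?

-98656

Baseline:
  X = 61
  Y = -3 + 3·61 = 180
  Q = 81 + 6·180 = 1161
  R = 298 + 5·1161 = 6103
  W = -39 − 1161 − 4·6103 = -25612
Option 1 (Y := 132, R := -9):
  X = 61
  Y = 132
  Q = 81 + 6·132 = 873
  R = -9
  W = -39 − 873 − 4·(-9) = -876
ΔW = -876 − (-25612) = 24736; ΔQ = 873 − 1161 = -288
Score = (-4)·24736 + (-1)·(-288) = -98656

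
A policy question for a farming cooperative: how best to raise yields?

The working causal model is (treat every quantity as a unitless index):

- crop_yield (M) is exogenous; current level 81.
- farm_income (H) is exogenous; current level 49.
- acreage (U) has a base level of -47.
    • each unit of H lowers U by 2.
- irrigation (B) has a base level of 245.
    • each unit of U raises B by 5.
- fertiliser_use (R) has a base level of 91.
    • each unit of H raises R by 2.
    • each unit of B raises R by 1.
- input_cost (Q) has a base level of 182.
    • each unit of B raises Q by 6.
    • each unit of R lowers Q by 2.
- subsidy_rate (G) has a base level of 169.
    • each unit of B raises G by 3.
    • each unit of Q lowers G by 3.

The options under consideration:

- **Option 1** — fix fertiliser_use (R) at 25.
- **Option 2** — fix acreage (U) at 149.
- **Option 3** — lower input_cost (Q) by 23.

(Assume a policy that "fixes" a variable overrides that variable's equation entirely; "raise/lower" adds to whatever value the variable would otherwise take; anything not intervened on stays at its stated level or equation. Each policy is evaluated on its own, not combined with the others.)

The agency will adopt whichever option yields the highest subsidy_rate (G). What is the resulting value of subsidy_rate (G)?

Option 1 (R := 25):
  H = 49
  U = -47 − 2·49 = -145
  B = 245 + 5·(-145) = -480
  R = 25
  Q = 182 + 6·(-480) − 2·25 = -2748
  G = 169 + 3·(-480) − 3·(-2748) = 6973
Option 2 (U := 149):
  H = 49
  U = 149
  B = 245 + 5·149 = 990
  R = 91 + 2·49 + 990 = 1179
  Q = 182 + 6·990 − 2·1179 = 3764
  G = 169 + 3·990 − 3·3764 = -8153
Option 3 (Q − 23):
  H = 49
  U = -47 − 2·49 = -145
  B = 245 + 5·(-145) = -480
  R = 91 + 2·49 + (-480) = -291
  Q = 182 + 6·(-480) − 2·(-291) (−23 from intervention) = -2139
  G = 169 + 3·(-480) − 3·(-2139) = 5146
Comparing — Option 1: G=6973, Option 2: G=-8153, Option 3: G=5146. Highest is 6973 (Option 1).

6973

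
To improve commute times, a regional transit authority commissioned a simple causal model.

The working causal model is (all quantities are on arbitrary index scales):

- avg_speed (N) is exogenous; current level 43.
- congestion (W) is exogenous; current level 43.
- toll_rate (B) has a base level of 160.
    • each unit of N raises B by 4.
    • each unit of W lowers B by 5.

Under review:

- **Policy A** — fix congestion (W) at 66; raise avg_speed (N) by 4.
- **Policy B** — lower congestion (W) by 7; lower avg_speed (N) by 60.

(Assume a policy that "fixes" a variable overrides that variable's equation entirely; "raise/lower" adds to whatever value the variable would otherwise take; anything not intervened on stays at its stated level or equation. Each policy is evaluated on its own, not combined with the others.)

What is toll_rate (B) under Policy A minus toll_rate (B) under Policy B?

106

Policy A (W := 66, N + 4):
  N = 43 + 4 = 47
  W = 66
  B = 160 + 4·47 − 5·66 = 18
Policy B (W − 7, N − 60):
  N = 43 − 60 = -17
  W = 43 − 7 = 36
  B = 160 + 4·(-17) − 5·36 = -88
B: 18 − (-88) = 106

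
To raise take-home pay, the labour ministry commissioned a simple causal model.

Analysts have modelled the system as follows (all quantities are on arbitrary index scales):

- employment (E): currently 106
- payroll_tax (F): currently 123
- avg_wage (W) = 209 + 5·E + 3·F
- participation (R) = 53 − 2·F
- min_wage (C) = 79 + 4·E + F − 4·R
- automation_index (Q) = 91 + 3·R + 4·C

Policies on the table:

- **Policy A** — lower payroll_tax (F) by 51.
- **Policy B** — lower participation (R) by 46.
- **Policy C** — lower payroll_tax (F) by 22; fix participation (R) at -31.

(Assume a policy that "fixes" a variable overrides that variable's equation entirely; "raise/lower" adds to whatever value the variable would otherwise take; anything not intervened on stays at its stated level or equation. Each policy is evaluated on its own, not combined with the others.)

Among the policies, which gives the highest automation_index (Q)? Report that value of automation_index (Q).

Policy A (F − 51):
  E = 106
  F = 123 − 51 = 72
  R = 53 − 2·72 = -91
  C = 79 + 4·106 + 72 − 4·(-91) = 939
  Q = 91 + 3·(-91) + 4·939 = 3574
Policy B (R − 46):
  E = 106
  F = 123
  R = 53 − 2·123 (−46 from intervention) = -239
  C = 79 + 4·106 + 123 − 4·(-239) = 1582
  Q = 91 + 3·(-239) + 4·1582 = 5702
Policy C (F − 22, R := -31):
  E = 106
  F = 123 − 22 = 101
  R = -31
  C = 79 + 4·106 + 101 − 4·(-31) = 728
  Q = 91 + 3·(-31) + 4·728 = 2910
Comparing — Policy A: Q=3574, Policy B: Q=5702, Policy C: Q=2910. Highest is 5702 (Policy B).

5702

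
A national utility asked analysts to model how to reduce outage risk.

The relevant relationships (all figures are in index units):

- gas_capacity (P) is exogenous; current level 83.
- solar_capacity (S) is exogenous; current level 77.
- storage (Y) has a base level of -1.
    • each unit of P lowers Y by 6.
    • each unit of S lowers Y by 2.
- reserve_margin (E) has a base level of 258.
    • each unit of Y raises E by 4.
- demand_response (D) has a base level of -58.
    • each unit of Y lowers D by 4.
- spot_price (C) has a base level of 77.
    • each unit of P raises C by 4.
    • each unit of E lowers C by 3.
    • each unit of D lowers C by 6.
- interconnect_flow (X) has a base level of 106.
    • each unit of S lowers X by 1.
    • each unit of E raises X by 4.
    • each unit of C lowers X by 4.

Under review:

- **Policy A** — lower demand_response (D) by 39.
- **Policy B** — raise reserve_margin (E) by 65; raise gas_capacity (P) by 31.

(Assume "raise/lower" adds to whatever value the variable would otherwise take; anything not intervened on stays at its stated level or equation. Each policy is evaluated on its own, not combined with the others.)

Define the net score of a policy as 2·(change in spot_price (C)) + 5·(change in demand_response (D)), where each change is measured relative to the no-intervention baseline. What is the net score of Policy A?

Baseline:
  P = 83
  S = 77
  Y = -1 − 6·83 − 2·77 = -653
  E = 258 + 4·(-653) = -2354
  D = -58 − 4·(-653) = 2554
  C = 77 + 4·83 − 3·(-2354) − 6·2554 = -7853
Policy A (D − 39):
  P = 83
  S = 77
  Y = -1 − 6·83 − 2·77 = -653
  E = 258 + 4·(-653) = -2354
  D = -58 − 4·(-653) (−39 from intervention) = 2515
  C = 77 + 4·83 − 3·(-2354) − 6·2515 = -7619
ΔC = -7619 − (-7853) = 234; ΔD = 2515 − 2554 = -39
Score = 2·234 + 5·(-39) = 273

273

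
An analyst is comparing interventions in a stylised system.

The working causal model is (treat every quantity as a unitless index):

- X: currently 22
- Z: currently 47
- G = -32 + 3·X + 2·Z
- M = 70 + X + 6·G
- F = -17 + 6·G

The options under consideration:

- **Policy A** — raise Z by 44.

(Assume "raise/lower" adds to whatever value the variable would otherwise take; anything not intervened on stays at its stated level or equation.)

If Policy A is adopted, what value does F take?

1279

Policy A (Z + 44):
  X = 22
  Z = 47 + 44 = 91
  G = -32 + 3·22 + 2·91 = 216
  F = -17 + 6·216 = 1279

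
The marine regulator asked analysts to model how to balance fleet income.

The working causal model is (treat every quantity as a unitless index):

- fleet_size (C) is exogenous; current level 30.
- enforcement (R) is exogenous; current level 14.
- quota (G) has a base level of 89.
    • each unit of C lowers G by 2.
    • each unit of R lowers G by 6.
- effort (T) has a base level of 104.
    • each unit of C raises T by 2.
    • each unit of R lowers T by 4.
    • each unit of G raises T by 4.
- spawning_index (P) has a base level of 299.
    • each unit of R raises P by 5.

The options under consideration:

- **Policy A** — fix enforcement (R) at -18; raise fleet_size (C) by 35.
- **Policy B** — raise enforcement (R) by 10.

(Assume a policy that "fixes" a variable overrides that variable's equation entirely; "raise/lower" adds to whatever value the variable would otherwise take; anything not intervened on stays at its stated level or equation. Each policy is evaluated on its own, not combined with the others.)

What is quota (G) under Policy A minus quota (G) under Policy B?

182

Policy A (R := -18, C + 35):
  C = 30 + 35 = 65
  R = -18
  G = 89 − 2·65 − 6·(-18) = 67
Policy B (R + 10):
  C = 30
  R = 14 + 10 = 24
  G = 89 − 2·30 − 6·24 = -115
G: 67 − (-115) = 182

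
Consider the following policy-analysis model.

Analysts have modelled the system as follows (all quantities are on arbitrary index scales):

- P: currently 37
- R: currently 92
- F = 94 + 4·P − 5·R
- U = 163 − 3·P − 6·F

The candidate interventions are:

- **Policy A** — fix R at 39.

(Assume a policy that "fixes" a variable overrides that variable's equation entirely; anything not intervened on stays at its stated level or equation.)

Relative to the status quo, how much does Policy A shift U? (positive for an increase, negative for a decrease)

Baseline:
  P = 37
  R = 92
  F = 94 + 4·37 − 5·92 = -218
  U = 163 − 3·37 − 6·(-218) = 1360
Policy A (R := 39):
  P = 37
  R = 39
  F = 94 + 4·37 − 5·39 = 47
  U = 163 − 3·37 − 6·47 = -230
Change in U: -230 − 1360 = -1590

-1590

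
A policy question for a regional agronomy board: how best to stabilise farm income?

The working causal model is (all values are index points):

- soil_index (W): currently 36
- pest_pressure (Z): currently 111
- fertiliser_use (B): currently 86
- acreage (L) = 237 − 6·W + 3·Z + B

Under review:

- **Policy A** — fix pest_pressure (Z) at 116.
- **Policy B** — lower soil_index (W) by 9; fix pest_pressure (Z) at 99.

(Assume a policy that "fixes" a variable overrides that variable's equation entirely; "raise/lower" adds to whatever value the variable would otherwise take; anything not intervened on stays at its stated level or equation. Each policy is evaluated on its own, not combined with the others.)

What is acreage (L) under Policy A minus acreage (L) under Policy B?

-3

Policy A (Z := 116):
  W = 36
  Z = 116
  B = 86
  L = 237 − 6·36 + 3·116 + 86 = 455
Policy B (W − 9, Z := 99):
  W = 36 − 9 = 27
  Z = 99
  B = 86
  L = 237 − 6·27 + 3·99 + 86 = 458
L: 455 − 458 = -3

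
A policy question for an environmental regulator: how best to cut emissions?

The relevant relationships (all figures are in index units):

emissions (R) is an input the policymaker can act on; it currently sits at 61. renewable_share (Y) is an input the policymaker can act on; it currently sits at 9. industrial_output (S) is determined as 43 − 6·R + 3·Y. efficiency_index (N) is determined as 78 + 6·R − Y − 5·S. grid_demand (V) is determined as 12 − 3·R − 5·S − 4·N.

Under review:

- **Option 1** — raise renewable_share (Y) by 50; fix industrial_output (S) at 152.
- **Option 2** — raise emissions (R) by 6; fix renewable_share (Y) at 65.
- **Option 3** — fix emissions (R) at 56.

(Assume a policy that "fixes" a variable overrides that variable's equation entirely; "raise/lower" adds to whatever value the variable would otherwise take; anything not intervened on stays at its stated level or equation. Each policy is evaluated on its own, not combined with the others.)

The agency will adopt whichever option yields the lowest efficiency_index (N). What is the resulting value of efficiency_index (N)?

Option 1 (Y + 50, S := 152):
  R = 61
  Y = 9 + 50 = 59
  S = 152
  N = 78 + 6·61 − 59 − 5·152 = -375
Option 2 (R + 6, Y := 65):
  R = 61 + 6 = 67
  Y = 65
  S = 43 − 6·67 + 3·65 = -164
  N = 78 + 6·67 − 65 − 5·(-164) = 1235
Option 3 (R := 56):
  R = 56
  Y = 9
  S = 43 − 6·56 + 3·9 = -266
  N = 78 + 6·56 − 9 − 5·(-266) = 1735
Comparing — Option 1: N=-375, Option 2: N=1235, Option 3: N=1735. Lowest is -375 (Option 1).

-375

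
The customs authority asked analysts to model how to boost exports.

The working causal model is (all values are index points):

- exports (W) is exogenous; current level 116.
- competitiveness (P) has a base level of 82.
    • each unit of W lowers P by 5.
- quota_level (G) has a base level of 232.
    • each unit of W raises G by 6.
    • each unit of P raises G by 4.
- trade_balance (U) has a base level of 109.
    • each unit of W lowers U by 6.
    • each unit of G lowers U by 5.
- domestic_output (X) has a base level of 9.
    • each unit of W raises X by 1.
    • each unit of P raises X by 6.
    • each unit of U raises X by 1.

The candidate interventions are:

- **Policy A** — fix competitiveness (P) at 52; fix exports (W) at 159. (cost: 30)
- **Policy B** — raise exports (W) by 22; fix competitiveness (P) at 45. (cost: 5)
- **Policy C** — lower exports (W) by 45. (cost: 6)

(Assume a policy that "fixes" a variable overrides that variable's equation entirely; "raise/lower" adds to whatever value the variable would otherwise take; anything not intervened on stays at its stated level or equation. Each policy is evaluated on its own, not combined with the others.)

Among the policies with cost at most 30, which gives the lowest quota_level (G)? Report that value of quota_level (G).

-434

Policy A (P := 52, W := 159):
  W = 159
  P = 52
  G = 232 + 6·159 + 4·52 = 1394
Policy B (W + 22, P := 45):
  W = 116 + 22 = 138
  P = 45
  G = 232 + 6·138 + 4·45 = 1240
Policy C (W − 45):
  W = 116 − 45 = 71
  P = 82 − 5·71 = -273
  G = 232 + 6·71 + 4·(-273) = -434
Comparing — Policy A: G=1394, Policy B: G=1240, Policy C: G=-434. Lowest is -434 (Policy C).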